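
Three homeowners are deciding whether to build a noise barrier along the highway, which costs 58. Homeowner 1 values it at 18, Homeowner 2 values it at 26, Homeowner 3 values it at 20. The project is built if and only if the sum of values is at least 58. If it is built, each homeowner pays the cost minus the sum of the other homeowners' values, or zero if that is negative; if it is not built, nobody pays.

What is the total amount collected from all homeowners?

Total value 64 ≥ cost 58, so it is built.
Homeowner 1: others sum to 46; max(0, 58 - 46) = 12.
Homeowner 2: others sum to 38; max(0, 58 - 38) = 20.
Homeowner 3: others sum to 44; max(0, 58 - 44) = 14.
Total collected = 12 + 20 + 14 = 46.

46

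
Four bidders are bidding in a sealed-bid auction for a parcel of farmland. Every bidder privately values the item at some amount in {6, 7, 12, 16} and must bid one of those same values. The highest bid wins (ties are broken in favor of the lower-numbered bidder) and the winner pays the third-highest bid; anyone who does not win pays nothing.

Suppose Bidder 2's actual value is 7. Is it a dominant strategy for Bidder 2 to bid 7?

No

Consider the case where Bidder 1 bids 6, Bidder 3 bids 6 and Bidder 4 bids 12.
Truthful bid 7: loses, pays 0, utility 0.
Bid 12 instead: wins, pays 6, utility 7 - 6 = 1.
Since 1 > 0, bidding 12 is strictly better here, so truthful bidding is not dominant.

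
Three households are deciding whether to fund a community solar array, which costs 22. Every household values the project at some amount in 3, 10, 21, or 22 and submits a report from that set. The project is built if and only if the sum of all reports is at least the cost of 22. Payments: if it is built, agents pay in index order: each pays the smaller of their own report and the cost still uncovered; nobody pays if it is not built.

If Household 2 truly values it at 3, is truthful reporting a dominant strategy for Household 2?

Check each profile of the others' reports and compare truth against every alternative report.
Others report (3, 10): truth gives 0, best alternative gives -7.
Others report (3, 21): truth gives 0, best alternative gives -7.
Others report (3, 22): truth gives 0, best alternative gives -7.
Others report (10, 3): truth gives 0, best alternative gives -7.
Others report (10, 10): truth gives 0, best alternative gives -7.
Others report (10, 21): truth gives 0, best alternative gives -7.
(Remaining 10 profiles checked similarly; truth is weakly best in each.)
In every case the truthful report is at least as good as any alternative, so it is a dominant strategy.

Yes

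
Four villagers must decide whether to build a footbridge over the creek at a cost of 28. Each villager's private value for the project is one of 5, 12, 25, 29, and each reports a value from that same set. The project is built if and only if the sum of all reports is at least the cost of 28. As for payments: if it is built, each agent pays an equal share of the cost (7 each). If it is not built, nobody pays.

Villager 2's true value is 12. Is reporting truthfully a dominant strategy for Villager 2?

Consider the case where Villager 1 reports 5, Villager 3 reports 5 and Villager 4 reports 5.
Truthful report 12: project not built, utility 0.
Report 25 instead: project built, pays 7, utility 12 - 7 = 5.
Since 5 > 0, reporting 25 is strictly better here, so truthful reporting is not dominant.

No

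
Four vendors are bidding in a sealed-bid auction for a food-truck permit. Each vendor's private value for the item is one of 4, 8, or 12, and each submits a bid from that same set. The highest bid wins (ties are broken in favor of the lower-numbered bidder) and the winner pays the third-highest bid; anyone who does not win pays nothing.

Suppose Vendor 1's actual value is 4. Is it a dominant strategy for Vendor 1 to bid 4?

Yes

Check each profile of the others' bids and compare truth against every alternative bid.
Others bid (4, 8, 8): truth gives 0, best alternative gives -4.
Others bid (8, 4, 8): truth gives 0, best alternative gives -4.
Others bid (8, 8, 4): truth gives 0, best alternative gives -4.
Others bid (8, 8, 8): truth gives 0, best alternative gives -4.
Others bid (4, 4, 4): truth gives 0, best alternative gives 0.
Others bid (4, 4, 8): truth gives 0, best alternative gives 0.
(Remaining 21 profiles checked similarly; truth is weakly best in each.)
In every case the truthful bid is at least as good as any alternative, so it is a dominant strategy.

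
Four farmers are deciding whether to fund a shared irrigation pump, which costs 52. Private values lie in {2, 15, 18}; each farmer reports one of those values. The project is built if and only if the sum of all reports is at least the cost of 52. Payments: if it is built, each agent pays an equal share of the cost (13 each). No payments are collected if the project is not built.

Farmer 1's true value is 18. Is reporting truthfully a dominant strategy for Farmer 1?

Check each profile of the others' reports and compare truth against every alternative report.
Others report (2, 15, 18): truth gives 5, best alternative gives 0.
Others report (2, 18, 15): truth gives 5, best alternative gives 0.
Others report (15, 2, 18): truth gives 5, best alternative gives 0.
Others report (15, 18, 2): truth gives 5, best alternative gives 0.
Others report (18, 2, 15): truth gives 5, best alternative gives 0.
Others report (18, 15, 2): truth gives 5, best alternative gives 0.
(Remaining 21 profiles checked similarly; truth is weakly best in each.)
In every case the truthful report is at least as good as any alternative, so it is a dominant strategy.

Yes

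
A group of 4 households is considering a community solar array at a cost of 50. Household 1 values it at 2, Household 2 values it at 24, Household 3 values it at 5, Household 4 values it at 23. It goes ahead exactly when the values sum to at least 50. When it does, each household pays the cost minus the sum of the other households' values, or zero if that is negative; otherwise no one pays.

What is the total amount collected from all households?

Total value 54 ≥ cost 50, so it is built.
Household 1: others sum to 52; max(0, 50 - 52) = 0.
Household 2: others sum to 30; max(0, 50 - 30) = 20.
Household 3: others sum to 49; max(0, 50 - 49) = 1.
Household 4: others sum to 31; max(0, 50 - 31) = 19.
Total collected = 0 + 20 + 1 + 19 = 40.

40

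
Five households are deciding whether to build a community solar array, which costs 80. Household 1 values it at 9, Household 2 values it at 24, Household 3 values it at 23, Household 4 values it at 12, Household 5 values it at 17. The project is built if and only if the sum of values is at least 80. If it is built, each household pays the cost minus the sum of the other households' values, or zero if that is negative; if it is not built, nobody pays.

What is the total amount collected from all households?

Total value 85 ≥ cost 80, so it is built.
Household 1: others sum to 76; max(0, 80 - 76) = 4.
Household 2: others sum to 61; max(0, 80 - 61) = 19.
Household 3: others sum to 62; max(0, 80 - 62) = 18.
Household 4: others sum to 73; max(0, 80 - 73) = 7.
Household 5: others sum to 68; max(0, 80 - 68) = 12.
Total collected = 4 + 19 + 18 + 7 + 12 = 60.

60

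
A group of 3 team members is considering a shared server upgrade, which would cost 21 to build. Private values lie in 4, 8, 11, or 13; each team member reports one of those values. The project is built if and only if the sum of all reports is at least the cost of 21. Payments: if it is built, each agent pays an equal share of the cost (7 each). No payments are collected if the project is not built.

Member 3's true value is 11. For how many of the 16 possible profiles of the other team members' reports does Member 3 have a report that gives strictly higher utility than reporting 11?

Others report (4, 4): truth gives 0; report 13 gives 4 > 0. Violating.
Others report (4, 8): truth gives 4; no alternative beats it.
Others report (4, 11): truth gives 4; no alternative beats it.
(Checking all 16 profiles: 1 has a profitable deviation, 15 do not.)

1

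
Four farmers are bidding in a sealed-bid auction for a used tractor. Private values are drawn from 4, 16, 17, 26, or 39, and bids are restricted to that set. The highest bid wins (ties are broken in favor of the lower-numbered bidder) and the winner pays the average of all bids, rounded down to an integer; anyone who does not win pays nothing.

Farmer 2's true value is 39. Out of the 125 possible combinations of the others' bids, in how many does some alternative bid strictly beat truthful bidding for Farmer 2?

48

Others bid (4, 4, 4): truth gives 27; bid 16 gives 32 > 27. Violating.
Others bid (4, 4, 16): truth gives 24; bid 16 gives 29 > 24. Violating.
Others bid (4, 4, 17): truth gives 23; bid 17 gives 29 > 23. Violating.
Others bid (4, 4, 26): truth gives 21; bid 26 gives 24 > 21. Violating.
Others bid (4, 4, 39): truth gives 18; no alternative beats it.
Others bid (4, 16, 39): truth gives 15; no alternative beats it.
(Checking all 125 profiles: 48 have a profitable deviation, 77 do not.)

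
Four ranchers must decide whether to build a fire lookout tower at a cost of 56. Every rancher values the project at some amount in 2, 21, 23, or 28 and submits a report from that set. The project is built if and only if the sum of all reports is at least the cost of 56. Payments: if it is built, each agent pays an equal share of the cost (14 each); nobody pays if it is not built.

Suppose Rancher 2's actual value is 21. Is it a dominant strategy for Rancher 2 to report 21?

No

Consider the case where Rancher 1 reports 2, Rancher 3 reports 2 and Rancher 4 reports 28.
Truthful report 21: project not built, utility 0.
Report 28 instead: project built, pays 14, utility 21 - 14 = 7.
Since 7 > 0, reporting 28 is strictly better here, so truthful reporting is not dominant.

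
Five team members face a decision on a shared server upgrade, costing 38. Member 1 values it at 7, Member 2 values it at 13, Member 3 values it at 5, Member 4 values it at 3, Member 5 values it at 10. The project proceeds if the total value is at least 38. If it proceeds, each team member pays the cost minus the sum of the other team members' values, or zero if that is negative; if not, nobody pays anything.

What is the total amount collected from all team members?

38

Total value 38 ≥ cost 38, so it is built.
Member 1: others sum to 31; max(0, 38 - 31) = 7.
Member 2: others sum to 25; max(0, 38 - 25) = 13.
Member 3: others sum to 33; max(0, 38 - 33) = 5.
Member 4: others sum to 35; max(0, 38 - 35) = 3.
Member 5: others sum to 28; max(0, 38 - 28) = 10.
Total collected = 7 + 13 + 5 + 3 + 10 = 38.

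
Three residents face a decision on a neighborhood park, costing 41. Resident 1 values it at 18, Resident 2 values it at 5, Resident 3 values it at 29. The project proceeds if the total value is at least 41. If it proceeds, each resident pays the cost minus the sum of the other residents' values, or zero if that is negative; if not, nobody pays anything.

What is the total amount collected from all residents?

25

Total value 52 ≥ cost 41, so it is built.
Resident 1: others sum to 34; max(0, 41 - 34) = 7.
Resident 2: others sum to 47; max(0, 41 - 47) = 0.
Resident 3: others sum to 23; max(0, 41 - 23) = 18.
Total collected = 7 + 0 + 18 = 25.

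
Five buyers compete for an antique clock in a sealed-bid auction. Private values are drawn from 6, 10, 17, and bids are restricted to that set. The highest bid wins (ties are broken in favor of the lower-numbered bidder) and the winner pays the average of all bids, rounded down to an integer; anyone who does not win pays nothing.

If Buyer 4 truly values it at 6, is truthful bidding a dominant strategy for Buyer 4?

Check each profile of the others' bids and compare truth against every alternative bid.
Others bid (6, 6, 6, 10): truth gives 0, best alternative gives -1.
Others bid (6, 6, 6, 6): truth gives 0, best alternative gives 0.
Others bid (6, 6, 6, 17): truth gives 0, best alternative gives 0.
Others bid (6, 6, 10, 6): truth gives 0, best alternative gives 0.
Others bid (6, 6, 10, 10): truth gives 0, best alternative gives 0.
Others bid (6, 6, 10, 17): truth gives 0, best alternative gives 0.
(Remaining 75 profiles checked similarly; truth is weakly best in each.)
In every case the truthful bid is at least as good as any alternative, so it is a dominant strategy.

Yes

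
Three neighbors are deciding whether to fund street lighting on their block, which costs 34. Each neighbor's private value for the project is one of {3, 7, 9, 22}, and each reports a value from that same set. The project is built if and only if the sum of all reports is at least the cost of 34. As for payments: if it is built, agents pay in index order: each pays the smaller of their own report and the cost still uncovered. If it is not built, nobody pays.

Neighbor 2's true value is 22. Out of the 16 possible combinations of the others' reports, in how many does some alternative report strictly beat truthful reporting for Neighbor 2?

7

Others report (3, 22): truth gives 0; report 9 gives 13 > 0. Violating.
Others report (7, 22): truth gives 0; report 7 gives 15 > 0. Violating.
Others report (9, 22): truth gives 0; report 3 gives 19 > 0. Violating.
Others report (22, 3): truth gives 10; report 9 gives 13 > 10. Violating.
Others report (3, 3): truth gives 0; no alternative beats it.
Others report (3, 7): truth gives 0; no alternative beats it.
(Checking all 16 profiles: 7 have a profitable deviation, 9 do not.)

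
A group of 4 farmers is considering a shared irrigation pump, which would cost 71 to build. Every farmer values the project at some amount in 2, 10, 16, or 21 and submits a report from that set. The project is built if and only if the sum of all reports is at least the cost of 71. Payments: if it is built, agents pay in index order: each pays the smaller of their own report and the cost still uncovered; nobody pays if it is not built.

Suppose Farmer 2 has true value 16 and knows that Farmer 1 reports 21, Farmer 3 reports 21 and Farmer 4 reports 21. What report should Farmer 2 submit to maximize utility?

Report 2: project not built, utility 0.
Report 10: project built, pays 10, utility 16 - 10 = 6.
Report 16: project built, pays 16, utility 16 - 16 = 0.
Report 21: project built, pays 21, utility 16 - 21 = -5.
The best choice is 10 with utility 6.

10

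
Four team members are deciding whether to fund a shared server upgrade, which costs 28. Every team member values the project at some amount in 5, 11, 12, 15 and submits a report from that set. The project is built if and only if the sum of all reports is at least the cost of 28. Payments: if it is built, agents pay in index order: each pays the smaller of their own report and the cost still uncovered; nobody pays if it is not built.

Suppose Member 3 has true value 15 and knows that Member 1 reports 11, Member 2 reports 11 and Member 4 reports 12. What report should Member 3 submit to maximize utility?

5

Report 5: project built, pays 5, utility 15 - 5 = 10.
Report 11: project built, pays 6, utility 15 - 6 = 9.
Report 12: project built, pays 6, utility 15 - 6 = 9.
Report 15: project built, pays 6, utility 15 - 6 = 9.
The best choice is 5 with utility 10.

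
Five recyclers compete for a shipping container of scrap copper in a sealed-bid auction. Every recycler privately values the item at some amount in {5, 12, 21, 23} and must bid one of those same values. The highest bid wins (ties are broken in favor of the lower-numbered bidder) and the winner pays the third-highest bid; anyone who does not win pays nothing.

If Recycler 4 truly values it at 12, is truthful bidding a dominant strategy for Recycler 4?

Consider the case where Recycler 1 bids 5, Recycler 2 bids 5, Recycler 3 bids 5 and Recycler 5 bids 21.
Truthful bid 12: loses, pays 0, utility 0.
Bid 21 instead: wins, pays 5, utility 12 - 5 = 7.
Since 7 > 0, bidding 21 is strictly better here, so truthful bidding is not dominant.

No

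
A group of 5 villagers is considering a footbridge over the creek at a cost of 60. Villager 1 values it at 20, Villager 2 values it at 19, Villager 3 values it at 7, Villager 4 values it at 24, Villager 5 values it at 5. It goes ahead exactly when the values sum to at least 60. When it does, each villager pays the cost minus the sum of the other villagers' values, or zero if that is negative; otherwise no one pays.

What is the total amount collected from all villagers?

18

Total value 75 ≥ cost 60, so it is built.
Villager 1: others sum to 55; max(0, 60 - 55) = 5.
Villager 2: others sum to 56; max(0, 60 - 56) = 4.
Villager 3: others sum to 68; max(0, 60 - 68) = 0.
Villager 4: others sum to 51; max(0, 60 - 51) = 9.
Villager 5: others sum to 70; max(0, 60 - 70) = 0.
Total collected = 5 + 4 + 0 + 9 + 0 = 18.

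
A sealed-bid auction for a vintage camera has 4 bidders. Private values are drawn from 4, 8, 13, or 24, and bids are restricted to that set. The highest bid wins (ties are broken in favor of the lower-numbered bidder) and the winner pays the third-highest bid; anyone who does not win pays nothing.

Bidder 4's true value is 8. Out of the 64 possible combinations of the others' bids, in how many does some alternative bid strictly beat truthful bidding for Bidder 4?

Others bid (4, 4, 8): truth gives 0; bid 13 gives 4 > 0. Violating.
Others bid (4, 4, 13): truth gives 0; bid 24 gives 4 > 0. Violating.
Others bid (4, 8, 4): truth gives 0; bid 13 gives 4 > 0. Violating.
Others bid (4, 13, 4): truth gives 0; bid 24 gives 4 > 0. Violating.
Others bid (4, 4, 4): truth gives 4; no alternative beats it.
Others bid (4, 4, 24): truth gives 0; no alternative beats it.
(Checking all 64 profiles: 6 have a profitable deviation, 58 do not.)

6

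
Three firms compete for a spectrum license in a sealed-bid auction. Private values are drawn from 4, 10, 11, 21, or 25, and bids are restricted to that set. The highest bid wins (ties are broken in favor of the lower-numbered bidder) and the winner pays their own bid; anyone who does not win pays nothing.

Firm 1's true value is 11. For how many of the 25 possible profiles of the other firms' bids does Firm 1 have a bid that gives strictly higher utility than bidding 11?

4

Others bid (4, 4): truth gives 0; bid 4 gives 7 > 0. Violating.
Others bid (4, 10): truth gives 0; bid 10 gives 1 > 0. Violating.
Others bid (10, 4): truth gives 0; bid 10 gives 1 > 0. Violating.
Others bid (10, 10): truth gives 0; bid 10 gives 1 > 0. Violating.
Others bid (4, 11): truth gives 0; no alternative beats it.
Others bid (4, 21): truth gives 0; no alternative beats it.
(Checking all 25 profiles: 4 have a profitable deviation, 21 do not.)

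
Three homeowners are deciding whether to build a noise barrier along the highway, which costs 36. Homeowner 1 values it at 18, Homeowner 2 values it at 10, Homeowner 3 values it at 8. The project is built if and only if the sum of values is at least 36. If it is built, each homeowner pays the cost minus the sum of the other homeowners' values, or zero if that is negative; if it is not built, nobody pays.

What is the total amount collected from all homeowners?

Total value 36 ≥ cost 36, so it is built.
Homeowner 1: others sum to 18; max(0, 36 - 18) = 18.
Homeowner 2: others sum to 26; max(0, 36 - 26) = 10.
Homeowner 3: others sum to 28; max(0, 36 - 28) = 8.
Total collected = 18 + 10 + 8 = 36.

36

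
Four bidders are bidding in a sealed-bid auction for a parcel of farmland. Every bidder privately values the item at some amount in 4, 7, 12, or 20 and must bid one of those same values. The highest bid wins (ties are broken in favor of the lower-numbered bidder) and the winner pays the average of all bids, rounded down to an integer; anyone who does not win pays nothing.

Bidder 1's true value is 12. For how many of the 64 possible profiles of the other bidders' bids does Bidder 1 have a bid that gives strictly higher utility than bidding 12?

8

Others bid (4, 4, 4): truth gives 6; bid 4 gives 8 > 6. Violating.
Others bid (4, 4, 7): truth gives 6; bid 7 gives 7 > 6. Violating.
Others bid (4, 7, 4): truth gives 6; bid 7 gives 7 > 6. Violating.
Others bid (4, 7, 7): truth gives 5; bid 7 gives 6 > 5. Violating.
Others bid (4, 4, 12): truth gives 4; no alternative beats it.
Others bid (4, 4, 20): truth gives 0; no alternative beats it.
(Checking all 64 profiles: 8 have a profitable deviation, 56 do not.)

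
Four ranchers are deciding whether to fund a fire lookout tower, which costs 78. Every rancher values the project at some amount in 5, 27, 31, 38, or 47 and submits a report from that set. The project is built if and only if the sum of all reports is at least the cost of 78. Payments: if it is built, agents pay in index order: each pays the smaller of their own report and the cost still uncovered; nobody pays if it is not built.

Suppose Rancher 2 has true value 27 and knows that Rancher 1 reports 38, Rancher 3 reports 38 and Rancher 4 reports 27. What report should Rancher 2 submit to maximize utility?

5

Report 5: project built, pays 5, utility 27 - 5 = 22.
Report 27: project built, pays 27, utility 27 - 27 = 0.
Report 31: project built, pays 31, utility 27 - 31 = -4.
Report 38: project built, pays 38, utility 27 - 38 = -11.
Report 47: project built, pays 40, utility 27 - 40 = -13.
The best choice is 5 with utility 22.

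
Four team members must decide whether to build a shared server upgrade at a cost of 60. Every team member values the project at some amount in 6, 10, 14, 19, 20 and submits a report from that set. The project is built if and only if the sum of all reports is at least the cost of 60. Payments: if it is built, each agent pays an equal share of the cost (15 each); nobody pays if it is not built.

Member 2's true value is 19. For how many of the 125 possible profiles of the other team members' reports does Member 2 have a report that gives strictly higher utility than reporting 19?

9

Others report (6, 14, 20): truth gives 0; report 20 gives 4 > 0. Violating.
Others report (6, 20, 14): truth gives 0; report 20 gives 4 > 0. Violating.
Others report (10, 10, 20): truth gives 0; report 20 gives 4 > 0. Violating.
Others report (10, 20, 10): truth gives 0; report 20 gives 4 > 0. Violating.
Others report (6, 6, 6): truth gives 0; no alternative beats it.
Others report (6, 6, 10): truth gives 0; no alternative beats it.
(Checking all 125 profiles: 9 have a profitable deviation, 116 do not.)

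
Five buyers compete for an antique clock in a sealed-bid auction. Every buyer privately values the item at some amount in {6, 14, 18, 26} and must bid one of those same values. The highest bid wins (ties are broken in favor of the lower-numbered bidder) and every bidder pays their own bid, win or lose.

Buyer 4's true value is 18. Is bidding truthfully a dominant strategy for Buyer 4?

No

Consider the case where Buyer 1 bids 6, Buyer 2 bids 6, Buyer 3 bids 6 and Buyer 5 bids 6.
Truthful bid 18: wins, pays 18, utility 18 - 18 = 0.
Bid 14 instead: wins, pays 14, utility 18 - 14 = 4.
Since 4 > 0, bidding 14 is strictly better here, so truthful bidding is not dominant.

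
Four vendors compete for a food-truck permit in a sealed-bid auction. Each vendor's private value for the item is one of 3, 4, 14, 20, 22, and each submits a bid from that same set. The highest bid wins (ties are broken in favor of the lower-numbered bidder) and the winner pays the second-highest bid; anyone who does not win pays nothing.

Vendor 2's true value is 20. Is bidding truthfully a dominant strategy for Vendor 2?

Check each profile of the others' bids and compare truth against every alternative bid.
Others bid (3, 3, 3): truth gives 17, best alternative gives 17.
Others bid (3, 3, 4): truth gives 16, best alternative gives 16.
Others bid (3, 4, 3): truth gives 16, best alternative gives 16.
Others bid (3, 4, 4): truth gives 16, best alternative gives 16.
Others bid (4, 3, 3): truth gives 16, best alternative gives 16.
Others bid (4, 3, 4): truth gives 16, best alternative gives 16.
(Remaining 119 profiles checked similarly; truth is weakly best in each.)
In every case the truthful bid is at least as good as any alternative, so it is a dominant strategy.

Yes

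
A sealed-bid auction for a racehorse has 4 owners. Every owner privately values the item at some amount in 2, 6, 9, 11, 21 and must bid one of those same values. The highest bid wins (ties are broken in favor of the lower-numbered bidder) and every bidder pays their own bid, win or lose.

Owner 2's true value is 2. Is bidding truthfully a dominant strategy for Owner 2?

Check each profile of the others' bids and compare truth against every alternative bid.
Others bid (2, 2, 9): truth gives -2, best alternative gives -6.
Others bid (2, 2, 11): truth gives -2, best alternative gives -6.
Others bid (2, 2, 21): truth gives -2, best alternative gives -6.
Others bid (2, 6, 9): truth gives -2, best alternative gives -6.
Others bid (2, 6, 11): truth gives -2, best alternative gives -6.
Others bid (2, 6, 21): truth gives -2, best alternative gives -6.
(Remaining 119 profiles checked similarly; truth is weakly best in each.)
In every case the truthful bid is at least as good as any alternative, so it is a dominant strategy.

Yes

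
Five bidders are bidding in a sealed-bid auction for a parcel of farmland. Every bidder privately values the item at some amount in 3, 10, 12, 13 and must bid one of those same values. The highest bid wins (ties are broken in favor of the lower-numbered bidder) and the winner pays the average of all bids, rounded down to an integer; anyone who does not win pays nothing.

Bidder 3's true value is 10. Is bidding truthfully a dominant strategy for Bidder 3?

Consider the case where Bidder 1 bids 3, Bidder 2 bids 3, Bidder 4 bids 3 and Bidder 5 bids 12.
Truthful bid 10: loses, pays 0, utility 0.
Bid 12 instead: wins, pays 6, utility 10 - 6 = 4.
Since 4 > 0, bidding 12 is strictly better here, so truthful bidding is not dominant.

No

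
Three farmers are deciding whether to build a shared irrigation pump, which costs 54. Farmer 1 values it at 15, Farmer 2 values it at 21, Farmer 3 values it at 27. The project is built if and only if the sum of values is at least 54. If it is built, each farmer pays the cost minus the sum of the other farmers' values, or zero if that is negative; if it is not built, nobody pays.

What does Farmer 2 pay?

12

Total value 63 ≥ cost 54, so the project is built.
The other farmers' values sum to 42.
Cost minus that sum is 54 - 42 = 12.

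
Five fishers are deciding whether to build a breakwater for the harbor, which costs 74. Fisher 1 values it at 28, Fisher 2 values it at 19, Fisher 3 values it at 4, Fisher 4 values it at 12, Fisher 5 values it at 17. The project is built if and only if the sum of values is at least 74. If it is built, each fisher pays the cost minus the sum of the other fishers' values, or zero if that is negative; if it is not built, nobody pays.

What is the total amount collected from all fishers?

Total value 80 ≥ cost 74, so it is built.
Fisher 1: others sum to 52; max(0, 74 - 52) = 22.
Fisher 2: others sum to 61; max(0, 74 - 61) = 13.
Fisher 3: others sum to 76; max(0, 74 - 76) = 0.
Fisher 4: others sum to 68; max(0, 74 - 68) = 6.
Fisher 5: others sum to 63; max(0, 74 - 63) = 11.
Total collected = 22 + 13 + 0 + 6 + 11 = 52.

52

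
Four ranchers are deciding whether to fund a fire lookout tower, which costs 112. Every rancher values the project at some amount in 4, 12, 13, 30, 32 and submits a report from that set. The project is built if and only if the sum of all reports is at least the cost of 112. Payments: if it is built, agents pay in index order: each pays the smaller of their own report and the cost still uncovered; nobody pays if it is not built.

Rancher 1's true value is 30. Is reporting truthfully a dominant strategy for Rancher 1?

Yes

Check each profile of the others' reports and compare truth against every alternative report.
Others report (4, 4, 4): truth gives 0, best alternative gives 0.
Others report (4, 4, 12): truth gives 0, best alternative gives 0.
Others report (4, 4, 13): truth gives 0, best alternative gives 0.
Others report (4, 4, 30): truth gives 0, best alternative gives 0.
Others report (4, 4, 32): truth gives 0, best alternative gives 0.
Others report (4, 12, 4): truth gives 0, best alternative gives 0.
(Remaining 119 profiles checked similarly; truth is weakly best in each.)
In every case the truthful report is at least as good as any alternative, so it is a dominant strategy.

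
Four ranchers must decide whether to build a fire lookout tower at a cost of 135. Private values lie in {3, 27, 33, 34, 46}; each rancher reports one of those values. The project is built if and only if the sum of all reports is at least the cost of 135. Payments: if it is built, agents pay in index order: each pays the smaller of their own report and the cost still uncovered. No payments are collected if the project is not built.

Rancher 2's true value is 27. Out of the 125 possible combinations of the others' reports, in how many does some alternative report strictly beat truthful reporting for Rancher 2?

1

Others report (46, 46, 46): truth gives 0; report 3 gives 24 > 0. Violating.
Others report (3, 3, 3): truth gives 0; no alternative beats it.
Others report (3, 3, 27): truth gives 0; no alternative beats it.
(Checking all 125 profiles: 1 has a profitable deviation, 124 do not.)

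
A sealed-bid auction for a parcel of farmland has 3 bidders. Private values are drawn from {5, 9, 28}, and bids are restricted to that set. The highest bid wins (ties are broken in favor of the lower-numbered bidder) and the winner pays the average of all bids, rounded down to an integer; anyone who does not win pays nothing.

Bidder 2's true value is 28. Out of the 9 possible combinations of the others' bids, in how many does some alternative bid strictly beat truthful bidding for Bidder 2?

Others bid (5, 5): truth gives 16; bid 9 gives 22 > 16. Violating.
Others bid (5, 9): truth gives 14; bid 9 gives 21 > 14. Violating.
Others bid (5, 28): truth gives 8; no alternative beats it.
Others bid (9, 5): truth gives 14; no alternative beats it.
(Checking all 9 profiles: 2 have a profitable deviation, 7 do not.)

2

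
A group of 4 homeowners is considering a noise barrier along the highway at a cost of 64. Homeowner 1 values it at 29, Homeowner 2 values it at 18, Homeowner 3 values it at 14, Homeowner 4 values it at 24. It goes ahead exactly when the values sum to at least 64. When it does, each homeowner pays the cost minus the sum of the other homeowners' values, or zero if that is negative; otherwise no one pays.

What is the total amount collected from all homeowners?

11

Total value 85 ≥ cost 64, so it is built.
Homeowner 1: others sum to 56; max(0, 64 - 56) = 8.
Homeowner 2: others sum to 67; max(0, 64 - 67) = 0.
Homeowner 3: others sum to 71; max(0, 64 - 71) = 0.
Homeowner 4: others sum to 61; max(0, 64 - 61) = 3.
Total collected = 8 + 0 + 0 + 3 = 11.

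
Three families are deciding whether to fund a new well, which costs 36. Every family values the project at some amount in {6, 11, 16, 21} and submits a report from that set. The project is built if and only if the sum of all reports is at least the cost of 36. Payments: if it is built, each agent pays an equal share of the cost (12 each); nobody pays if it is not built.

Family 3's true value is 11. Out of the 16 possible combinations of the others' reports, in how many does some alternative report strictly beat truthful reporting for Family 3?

4

Others report (6, 21): truth gives -1; report 6 gives 0 > -1. Violating.
Others report (11, 16): truth gives -1; report 6 gives 0 > -1. Violating.
Others report (16, 11): truth gives -1; report 6 gives 0 > -1. Violating.
Others report (21, 6): truth gives -1; report 6 gives 0 > -1. Violating.
Others report (6, 6): truth gives 0; no alternative beats it.
Others report (6, 11): truth gives 0; no alternative beats it.
(Checking all 16 profiles: 4 have a profitable deviation, 12 do not.)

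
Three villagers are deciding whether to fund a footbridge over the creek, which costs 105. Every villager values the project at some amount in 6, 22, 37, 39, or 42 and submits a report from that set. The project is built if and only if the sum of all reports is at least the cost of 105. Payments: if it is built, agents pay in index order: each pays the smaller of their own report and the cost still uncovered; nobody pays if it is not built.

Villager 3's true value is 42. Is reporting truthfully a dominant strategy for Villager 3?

Yes

Check each profile of the others' reports and compare truth against every alternative report.
Others report (22, 42): truth gives 1, best alternative gives 0.
Others report (42, 22): truth gives 1, best alternative gives 0.
Others report (42, 42): truth gives 21, best alternative gives 21.
Others report (39, 42): truth gives 18, best alternative gives 18.
Others report (42, 39): truth gives 18, best alternative gives 18.
Others report (37, 42): truth gives 16, best alternative gives 16.
(Remaining 19 profiles checked similarly; truth is weakly best in each.)
In every case the truthful report is at least as good as any alternative, so it is a dominant strategy.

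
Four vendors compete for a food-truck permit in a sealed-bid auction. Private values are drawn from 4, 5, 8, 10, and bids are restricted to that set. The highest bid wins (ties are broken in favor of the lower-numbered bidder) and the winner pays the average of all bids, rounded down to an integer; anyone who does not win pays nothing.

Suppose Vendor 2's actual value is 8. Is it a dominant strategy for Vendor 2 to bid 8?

No

Consider the case where Vendor 1 bids 4, Vendor 3 bids 4 and Vendor 4 bids 4.
Truthful bid 8: wins, pays 5, utility 8 - 5 = 3.
Bid 5 instead: wins, pays 4, utility 8 - 4 = 4.
Since 4 > 3, bidding 5 is strictly better here, so truthful bidding is not dominant.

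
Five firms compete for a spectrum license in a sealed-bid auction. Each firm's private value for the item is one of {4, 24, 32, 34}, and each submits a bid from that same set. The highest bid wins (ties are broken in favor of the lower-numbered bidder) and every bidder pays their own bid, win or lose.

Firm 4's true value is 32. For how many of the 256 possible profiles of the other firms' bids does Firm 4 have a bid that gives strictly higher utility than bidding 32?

Others bid (4, 4, 4, 4): truth gives 0; bid 24 gives 8 > 0. Violating.
Others bid (4, 4, 4, 24): truth gives 0; bid 24 gives 8 > 0. Violating.
Others bid (4, 4, 4, 34): truth gives -32; bid 34 gives -2 > -32. Violating.
Others bid (4, 4, 24, 34): truth gives -32; bid 34 gives -2 > -32. Violating.
Others bid (4, 4, 4, 32): truth gives 0; no alternative beats it.
Others bid (4, 4, 24, 4): truth gives 0; no alternative beats it.
(Checking all 256 profiles: 234 have a profitable deviation, 22 do not.)

234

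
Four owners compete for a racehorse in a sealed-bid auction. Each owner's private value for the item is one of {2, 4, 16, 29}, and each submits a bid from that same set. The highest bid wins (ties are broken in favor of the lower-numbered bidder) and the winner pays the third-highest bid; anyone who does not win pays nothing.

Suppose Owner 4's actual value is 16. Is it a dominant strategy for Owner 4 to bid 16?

Consider the case where Owner 1 bids 2, Owner 2 bids 2 and Owner 3 bids 16.
Truthful bid 16: loses, pays 0, utility 0.
Bid 29 instead: wins, pays 2, utility 16 - 2 = 14.
Since 14 > 0, bidding 29 is strictly better here, so truthful bidding is not dominant.

No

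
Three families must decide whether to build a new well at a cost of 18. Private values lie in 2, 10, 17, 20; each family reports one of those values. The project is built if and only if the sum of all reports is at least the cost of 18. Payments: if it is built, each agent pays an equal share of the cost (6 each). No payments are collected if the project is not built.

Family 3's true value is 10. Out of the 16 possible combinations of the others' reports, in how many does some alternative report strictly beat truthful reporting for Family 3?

1

Others report (2, 2): truth gives 0; report 17 gives 4 > 0. Violating.
Others report (2, 10): truth gives 4; no alternative beats it.
Others report (2, 17): truth gives 4; no alternative beats it.
(Checking all 16 profiles: 1 has a profitable deviation, 15 do not.)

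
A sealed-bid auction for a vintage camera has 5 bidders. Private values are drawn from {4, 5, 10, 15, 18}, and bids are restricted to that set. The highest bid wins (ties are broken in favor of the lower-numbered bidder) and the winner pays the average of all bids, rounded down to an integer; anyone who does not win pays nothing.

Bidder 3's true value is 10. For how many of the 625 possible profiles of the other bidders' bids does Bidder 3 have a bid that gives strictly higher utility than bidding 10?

Others bid (4, 4, 4, 4): truth gives 5; bid 5 gives 6 > 5. Violating.
Others bid (4, 4, 4, 5): truth gives 5; bid 5 gives 6 > 5. Violating.
Others bid (4, 4, 4, 15): truth gives 0; bid 15 gives 2 > 0. Violating.
Others bid (4, 4, 4, 18): truth gives 0; bid 18 gives 1 > 0. Violating.
Others bid (4, 4, 4, 10): truth gives 4; no alternative beats it.
Others bid (4, 4, 5, 10): truth gives 4; no alternative beats it.
(Checking all 625 profiles: 102 have a profitable deviation, 523 do not.)

102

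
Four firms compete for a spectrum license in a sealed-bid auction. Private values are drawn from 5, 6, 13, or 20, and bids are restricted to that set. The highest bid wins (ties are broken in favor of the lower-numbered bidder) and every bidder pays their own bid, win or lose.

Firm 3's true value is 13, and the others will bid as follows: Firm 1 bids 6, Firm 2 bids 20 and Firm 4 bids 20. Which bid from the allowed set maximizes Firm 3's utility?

Bid 5: loses but pays 5, utility -5.
Bid 6: loses but pays 6, utility -6.
Bid 13: loses but pays 13, utility -13.
Bid 20: loses but pays 20, utility -20.
The best choice is 5 with utility -5.

5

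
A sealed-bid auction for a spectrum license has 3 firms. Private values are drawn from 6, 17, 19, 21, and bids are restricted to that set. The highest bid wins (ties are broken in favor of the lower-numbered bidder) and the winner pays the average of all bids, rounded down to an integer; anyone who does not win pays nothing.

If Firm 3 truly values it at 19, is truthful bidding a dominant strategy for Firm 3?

Consider the case where Firm 1 bids 6 and Firm 2 bids 6.
Truthful bid 19: wins, pays 10, utility 19 - 10 = 9.
Bid 17 instead: wins, pays 9, utility 19 - 9 = 10.
Since 10 > 9, bidding 17 is strictly better here, so truthful bidding is not dominant.

No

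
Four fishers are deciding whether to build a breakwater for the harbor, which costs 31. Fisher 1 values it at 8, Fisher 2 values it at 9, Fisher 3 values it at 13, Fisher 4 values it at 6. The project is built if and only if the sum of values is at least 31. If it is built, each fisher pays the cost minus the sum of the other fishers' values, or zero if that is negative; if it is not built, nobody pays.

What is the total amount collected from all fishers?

Total value 36 ≥ cost 31, so it is built.
Fisher 1: others sum to 28; max(0, 31 - 28) = 3.
Fisher 2: others sum to 27; max(0, 31 - 27) = 4.
Fisher 3: others sum to 23; max(0, 31 - 23) = 8.
Fisher 4: others sum to 30; max(0, 31 - 30) = 1.
Total collected = 3 + 4 + 8 + 1 = 16.

16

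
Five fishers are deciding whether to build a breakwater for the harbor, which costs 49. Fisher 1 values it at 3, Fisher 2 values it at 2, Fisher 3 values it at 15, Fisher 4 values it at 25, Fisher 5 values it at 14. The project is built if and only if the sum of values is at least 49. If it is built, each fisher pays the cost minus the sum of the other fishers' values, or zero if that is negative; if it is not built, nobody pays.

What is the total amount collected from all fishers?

Total value 59 ≥ cost 49, so it is built.
Fisher 1: others sum to 56; max(0, 49 - 56) = 0.
Fisher 2: others sum to 57; max(0, 49 - 57) = 0.
Fisher 3: others sum to 44; max(0, 49 - 44) = 5.
Fisher 4: others sum to 34; max(0, 49 - 34) = 15.
Fisher 5: others sum to 45; max(0, 49 - 45) = 4.
Total collected = 0 + 0 + 5 + 15 + 4 = 24.

24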